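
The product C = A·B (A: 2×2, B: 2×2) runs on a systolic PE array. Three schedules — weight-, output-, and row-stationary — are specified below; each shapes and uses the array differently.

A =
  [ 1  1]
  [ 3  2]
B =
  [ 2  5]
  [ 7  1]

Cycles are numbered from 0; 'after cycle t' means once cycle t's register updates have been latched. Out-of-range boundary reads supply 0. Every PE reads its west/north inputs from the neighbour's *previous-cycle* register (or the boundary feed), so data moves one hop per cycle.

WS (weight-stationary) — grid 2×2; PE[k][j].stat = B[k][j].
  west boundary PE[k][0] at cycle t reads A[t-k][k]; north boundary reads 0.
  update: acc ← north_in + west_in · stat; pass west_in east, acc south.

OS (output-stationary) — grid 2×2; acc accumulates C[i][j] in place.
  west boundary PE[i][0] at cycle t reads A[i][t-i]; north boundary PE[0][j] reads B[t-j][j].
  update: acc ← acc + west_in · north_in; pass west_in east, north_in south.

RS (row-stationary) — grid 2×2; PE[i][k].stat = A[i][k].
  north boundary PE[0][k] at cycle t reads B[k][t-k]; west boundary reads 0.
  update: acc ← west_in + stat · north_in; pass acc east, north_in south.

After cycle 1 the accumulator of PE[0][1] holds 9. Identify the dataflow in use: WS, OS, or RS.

— WS: 2×2; PE[0][1] trace:
  c0 r0c1: 0 / 0 / 0
  c1 r0c1: 5 / 1 / 5
— OS: 2×2; PE[0][1] trace:
  c0 r0c1: 0 / 0 / 0
  c1 r0c1: 5 / 1 / 5
— RS: 2×2; PE[0][1] trace:
  c0 r0c1: 0 / 0 / 0
  c1 r0c1: 9 / 9 / 7

dataflow = RS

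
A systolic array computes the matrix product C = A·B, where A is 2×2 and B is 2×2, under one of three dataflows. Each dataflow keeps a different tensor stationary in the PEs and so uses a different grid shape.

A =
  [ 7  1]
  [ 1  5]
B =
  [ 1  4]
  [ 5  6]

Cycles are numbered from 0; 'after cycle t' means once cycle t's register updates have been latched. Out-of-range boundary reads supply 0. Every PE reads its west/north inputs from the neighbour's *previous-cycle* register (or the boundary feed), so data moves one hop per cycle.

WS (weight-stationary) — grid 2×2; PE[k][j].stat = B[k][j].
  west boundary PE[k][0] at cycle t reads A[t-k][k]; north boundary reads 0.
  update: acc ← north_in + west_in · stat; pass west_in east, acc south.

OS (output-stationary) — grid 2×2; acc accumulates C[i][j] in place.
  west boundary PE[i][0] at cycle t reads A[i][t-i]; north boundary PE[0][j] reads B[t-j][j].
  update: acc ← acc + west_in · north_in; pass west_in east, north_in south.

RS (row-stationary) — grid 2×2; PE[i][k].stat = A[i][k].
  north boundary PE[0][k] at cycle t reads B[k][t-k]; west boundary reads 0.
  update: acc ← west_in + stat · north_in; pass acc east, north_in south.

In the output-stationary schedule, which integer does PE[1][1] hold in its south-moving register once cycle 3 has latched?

register = 6

OS (2×2). Following PE[1][1] plus its west/north inputs:
  step 0 · PE0,1: acc=0; fwd→0 fwd↓0
  step 0 · PE1,0: acc=0; fwd→0 fwd↓0
  step 0 · PE1,1: acc=0; fwd→0 fwd↓0
  step 1 · PE0,1: acc=28; fwd→7 fwd↓4
  step 1 · PE1,0: acc=1; fwd→1 fwd↓1
  step 1 · PE1,1: acc=0; fwd→0 fwd↓0
  step 2 · PE0,1: acc=34; fwd→1 fwd↓6
  step 2 · PE1,0: acc=26; fwd→5 fwd↓5
  step 2 · PE1,1: acc=4; fwd→1 fwd↓4
  step 3 · PE0,1: acc=34; fwd→0 fwd↓0
  step 3 · PE1,0: acc=26; fwd→0 fwd↓0
  step 3 · PE1,1: acc=34; fwd→5 fwd↓6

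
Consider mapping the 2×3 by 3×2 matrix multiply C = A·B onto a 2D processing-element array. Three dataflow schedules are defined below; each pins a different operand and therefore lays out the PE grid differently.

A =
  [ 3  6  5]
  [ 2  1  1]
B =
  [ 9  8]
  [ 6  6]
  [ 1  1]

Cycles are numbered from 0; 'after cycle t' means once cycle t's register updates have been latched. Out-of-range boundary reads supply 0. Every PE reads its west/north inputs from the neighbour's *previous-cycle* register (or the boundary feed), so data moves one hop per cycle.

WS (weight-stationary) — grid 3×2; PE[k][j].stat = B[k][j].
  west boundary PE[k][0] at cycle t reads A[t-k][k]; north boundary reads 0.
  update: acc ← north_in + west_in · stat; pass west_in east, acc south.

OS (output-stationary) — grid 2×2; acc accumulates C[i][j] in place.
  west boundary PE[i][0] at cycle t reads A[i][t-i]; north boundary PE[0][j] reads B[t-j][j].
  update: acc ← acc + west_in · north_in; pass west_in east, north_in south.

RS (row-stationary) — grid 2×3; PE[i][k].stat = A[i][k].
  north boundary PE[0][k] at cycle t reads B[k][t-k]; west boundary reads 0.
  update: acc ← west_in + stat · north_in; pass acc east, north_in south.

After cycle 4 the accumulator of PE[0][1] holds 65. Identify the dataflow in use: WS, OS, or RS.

WS [3×2] PE[0][1] across cycles:
  c0 r0c1: 0 / 0 / 0
  c1 r0c1: 24 / 3 / 24
  c2 r0c1: 16 / 2 / 16
  c3 r0c1: 0 / 0 / 0
  c4 r0c1: 0 / 0 / 0
OS [2×2] PE[0][1] across cycles:
  c0 r0c1: 0 / 0 / 0
  c1 r0c1: 24 / 3 / 8
  c2 r0c1: 60 / 6 / 6
  c3 r0c1: 65 / 5 / 1
  c4 r0c1: 65 / 0 / 0
RS [2×3] PE[0][1] across cycles:
  c0 r0c1: 0 / 0 / 0
  c1 r0c1: 63 / 63 / 6
  c2 r0c1: 60 / 60 / 6
  c3 r0c1: 0 / 0 / 0
  c4 r0c1: 0 / 0 / 0

dataflow = OS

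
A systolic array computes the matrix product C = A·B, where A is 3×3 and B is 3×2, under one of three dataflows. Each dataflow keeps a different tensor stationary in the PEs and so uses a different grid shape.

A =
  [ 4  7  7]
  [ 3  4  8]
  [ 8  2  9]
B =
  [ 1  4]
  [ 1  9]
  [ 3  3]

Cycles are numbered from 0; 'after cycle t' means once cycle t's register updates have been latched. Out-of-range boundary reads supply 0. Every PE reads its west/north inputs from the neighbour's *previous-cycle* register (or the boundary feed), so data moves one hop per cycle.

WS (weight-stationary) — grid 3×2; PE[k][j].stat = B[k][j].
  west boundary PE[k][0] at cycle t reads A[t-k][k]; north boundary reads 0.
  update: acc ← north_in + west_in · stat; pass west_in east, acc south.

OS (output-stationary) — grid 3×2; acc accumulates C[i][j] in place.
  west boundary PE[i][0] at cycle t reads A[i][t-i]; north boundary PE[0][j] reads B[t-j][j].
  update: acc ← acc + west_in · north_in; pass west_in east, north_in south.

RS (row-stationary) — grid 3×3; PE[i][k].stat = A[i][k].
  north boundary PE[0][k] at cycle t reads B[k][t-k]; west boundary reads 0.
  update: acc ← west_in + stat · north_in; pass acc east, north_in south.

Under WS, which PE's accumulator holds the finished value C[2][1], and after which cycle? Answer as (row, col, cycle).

WS — PE[2][1] is where C[2][1] collects:
  t=0 PE[2][1]: acc=0 h=0 v=0
  t=1 PE[2][1]: acc=0 h=0 v=0
  t=2 PE[2][1]: acc=0 h=0 v=0
  t=3 PE[2][1]: acc=100 h=7 v=100
  t=4 PE[2][1]: acc=72 h=8 v=72
  t=5 PE[2][1]: acc=77 h=9 v=77

(row, col, cycle) = (2, 1, 5)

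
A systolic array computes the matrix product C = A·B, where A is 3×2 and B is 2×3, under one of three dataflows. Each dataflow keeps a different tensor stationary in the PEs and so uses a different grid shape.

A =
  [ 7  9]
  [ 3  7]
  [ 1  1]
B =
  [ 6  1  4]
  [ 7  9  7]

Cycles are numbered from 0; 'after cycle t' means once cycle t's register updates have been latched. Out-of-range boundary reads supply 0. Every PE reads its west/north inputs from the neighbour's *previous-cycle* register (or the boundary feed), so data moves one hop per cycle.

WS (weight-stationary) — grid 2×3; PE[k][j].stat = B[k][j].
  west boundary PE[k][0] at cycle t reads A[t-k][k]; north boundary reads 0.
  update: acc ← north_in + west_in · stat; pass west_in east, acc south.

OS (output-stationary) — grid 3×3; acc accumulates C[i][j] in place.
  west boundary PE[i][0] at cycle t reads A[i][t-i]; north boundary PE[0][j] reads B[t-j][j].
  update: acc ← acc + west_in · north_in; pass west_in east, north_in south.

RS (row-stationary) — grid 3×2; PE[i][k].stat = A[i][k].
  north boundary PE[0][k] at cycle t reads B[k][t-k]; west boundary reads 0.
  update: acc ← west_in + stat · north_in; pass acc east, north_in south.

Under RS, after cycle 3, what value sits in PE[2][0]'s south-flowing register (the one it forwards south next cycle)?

register = 1

RS 3×2: PE[2][0] cycle-by-cycle (with neighbour feeds):
  c0 r1c0: 0 / 0 / 0
  c0 r2c0: 0 / 0 / 0
  c1 r1c0: 18 / 18 / 6
  c1 r2c0: 0 / 0 / 0
  c2 r1c0: 3 / 3 / 1
  c2 r2c0: 6 / 6 / 6
  c3 r1c0: 12 / 12 / 4
  c3 r2c0: 1 / 1 / 1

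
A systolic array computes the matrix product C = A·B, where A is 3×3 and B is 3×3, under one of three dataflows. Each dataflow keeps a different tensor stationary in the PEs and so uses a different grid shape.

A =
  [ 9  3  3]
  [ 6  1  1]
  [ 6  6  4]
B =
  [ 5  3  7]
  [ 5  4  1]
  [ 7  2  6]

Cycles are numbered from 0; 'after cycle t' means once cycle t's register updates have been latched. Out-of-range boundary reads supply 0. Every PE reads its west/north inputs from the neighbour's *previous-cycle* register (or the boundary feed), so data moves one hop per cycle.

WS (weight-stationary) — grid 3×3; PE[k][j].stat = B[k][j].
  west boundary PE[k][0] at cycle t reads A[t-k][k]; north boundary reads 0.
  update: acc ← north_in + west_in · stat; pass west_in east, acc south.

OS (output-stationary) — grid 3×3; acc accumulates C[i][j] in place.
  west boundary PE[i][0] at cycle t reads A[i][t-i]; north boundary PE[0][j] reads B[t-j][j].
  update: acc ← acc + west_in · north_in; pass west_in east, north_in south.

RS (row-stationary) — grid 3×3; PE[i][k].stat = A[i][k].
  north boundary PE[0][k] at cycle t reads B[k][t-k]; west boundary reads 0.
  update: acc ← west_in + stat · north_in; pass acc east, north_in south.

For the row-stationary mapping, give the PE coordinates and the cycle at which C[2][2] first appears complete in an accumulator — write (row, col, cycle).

RS: C[2][2] accumulates in PE[2][2]:
  0: (2,2).acc=0  regs=<0,0>
  1: (2,2).acc=0  regs=<0,0>
  2: (2,2).acc=0  regs=<0,0>
  3: (2,2).acc=0  regs=<0,0>
  4: (2,2).acc=88  regs=<88,7>
  5: (2,2).acc=50  regs=<50,2>
  6: (2,2).acc=72  regs=<72,6>

(row, col, cycle) = (2, 2, 6)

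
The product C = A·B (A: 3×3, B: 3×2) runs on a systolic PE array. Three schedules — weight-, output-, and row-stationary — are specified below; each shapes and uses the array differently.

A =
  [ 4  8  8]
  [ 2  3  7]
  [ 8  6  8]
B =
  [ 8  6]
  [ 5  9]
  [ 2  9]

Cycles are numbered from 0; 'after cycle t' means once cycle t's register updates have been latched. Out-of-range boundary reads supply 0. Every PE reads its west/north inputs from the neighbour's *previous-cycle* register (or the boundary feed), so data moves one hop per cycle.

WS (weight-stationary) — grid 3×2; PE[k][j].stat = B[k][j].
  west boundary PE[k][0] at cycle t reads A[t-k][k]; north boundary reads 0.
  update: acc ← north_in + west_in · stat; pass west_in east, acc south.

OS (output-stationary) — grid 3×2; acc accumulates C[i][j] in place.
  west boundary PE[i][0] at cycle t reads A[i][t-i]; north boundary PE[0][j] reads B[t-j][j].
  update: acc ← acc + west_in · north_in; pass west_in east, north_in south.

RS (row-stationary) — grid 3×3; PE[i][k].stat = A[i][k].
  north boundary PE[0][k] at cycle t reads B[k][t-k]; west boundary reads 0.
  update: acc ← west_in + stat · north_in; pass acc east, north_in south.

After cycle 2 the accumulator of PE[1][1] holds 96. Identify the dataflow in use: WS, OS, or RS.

Under WS (3×2), PE[1][1]:
  cycle 0: PE[1][1] → acc 0, east 0, south 0
  cycle 1: PE[1][1] → acc 0, east 0, south 0
  cycle 2: PE[1][1] → acc 96, east 8, south 96
Under OS (3×2), PE[1][1]:
  cycle 0: PE[1][1] → acc 0, east 0, south 0
  cycle 1: PE[1][1] → acc 0, east 0, south 0
  cycle 2: PE[1][1] → acc 12, east 2, south 6
Under RS (3×3), PE[1][1]:
  cycle 0: PE[1][1] → acc 0, east 0, south 0
  cycle 1: PE[1][1] → acc 0, east 0, south 0
  cycle 2: PE[1][1] → acc 31, east 31, south 5

dataflow = WS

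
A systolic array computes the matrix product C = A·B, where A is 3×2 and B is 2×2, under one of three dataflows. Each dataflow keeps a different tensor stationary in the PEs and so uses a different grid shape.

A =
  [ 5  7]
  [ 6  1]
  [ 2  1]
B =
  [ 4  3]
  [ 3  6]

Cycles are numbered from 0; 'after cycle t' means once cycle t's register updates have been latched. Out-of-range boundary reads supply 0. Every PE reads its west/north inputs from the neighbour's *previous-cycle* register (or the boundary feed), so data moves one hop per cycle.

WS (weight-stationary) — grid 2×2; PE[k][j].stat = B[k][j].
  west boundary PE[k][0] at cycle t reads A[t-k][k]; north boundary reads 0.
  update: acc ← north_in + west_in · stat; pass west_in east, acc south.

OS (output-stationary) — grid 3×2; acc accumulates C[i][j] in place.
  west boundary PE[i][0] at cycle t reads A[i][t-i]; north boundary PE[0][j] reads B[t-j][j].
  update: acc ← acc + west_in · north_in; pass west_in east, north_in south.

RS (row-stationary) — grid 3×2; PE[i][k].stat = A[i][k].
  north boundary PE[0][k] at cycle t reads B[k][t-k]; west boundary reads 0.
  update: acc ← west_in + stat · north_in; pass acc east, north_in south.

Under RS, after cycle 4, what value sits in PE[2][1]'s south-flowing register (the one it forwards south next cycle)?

RS (3×2). Following PE[2][1] plus its west/north inputs:
  step 0 · PE1,1: acc=0; fwd→0 fwd↓0
  step 0 · PE2,0: acc=0; fwd→0 fwd↓0
  step 0 · PE2,1: acc=0; fwd→0 fwd↓0
  step 1 · PE1,1: acc=0; fwd→0 fwd↓0
  step 1 · PE2,0: acc=0; fwd→0 fwd↓0
  step 1 · PE2,1: acc=0; fwd→0 fwd↓0
  step 2 · PE1,1: acc=27; fwd→27 fwd↓3
  step 2 · PE2,0: acc=8; fwd→8 fwd↓4
  step 2 · PE2,1: acc=0; fwd→0 fwd↓0
  step 3 · PE1,1: acc=24; fwd→24 fwd↓6
  step 3 · PE2,0: acc=6; fwd→6 fwd↓3
  step 3 · PE2,1: acc=11; fwd→11 fwd↓3
  step 4 · PE1,1: acc=0; fwd→0 fwd↓0
  step 4 · PE2,0: acc=0; fwd→0 fwd↓0
  step 4 · PE2,1: acc=12; fwd→12 fwd↓6

register = 6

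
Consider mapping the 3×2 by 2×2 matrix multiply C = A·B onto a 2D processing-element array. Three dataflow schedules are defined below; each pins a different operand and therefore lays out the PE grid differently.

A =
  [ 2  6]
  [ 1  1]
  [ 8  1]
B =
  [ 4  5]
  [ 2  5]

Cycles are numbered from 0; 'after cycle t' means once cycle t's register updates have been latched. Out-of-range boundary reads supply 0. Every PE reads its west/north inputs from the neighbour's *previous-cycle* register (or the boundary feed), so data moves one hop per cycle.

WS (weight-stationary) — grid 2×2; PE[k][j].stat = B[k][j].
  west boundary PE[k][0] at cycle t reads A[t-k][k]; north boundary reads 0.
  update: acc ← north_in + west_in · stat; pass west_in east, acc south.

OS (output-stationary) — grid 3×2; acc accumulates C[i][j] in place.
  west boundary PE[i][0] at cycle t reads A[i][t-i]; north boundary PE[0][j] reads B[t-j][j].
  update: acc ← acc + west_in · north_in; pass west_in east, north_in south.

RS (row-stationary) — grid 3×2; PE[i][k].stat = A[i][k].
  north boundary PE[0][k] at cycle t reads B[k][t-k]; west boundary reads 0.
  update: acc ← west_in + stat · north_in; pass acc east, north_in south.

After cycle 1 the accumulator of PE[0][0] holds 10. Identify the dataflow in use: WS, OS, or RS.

dataflow = RS

Under WS (2×2), PE[0][0]:
  after 0 — PE[0][0] acc=8, pass-E 2, pass-S 8
  after 1 — PE[0][0] acc=4, pass-E 1, pass-S 4
Under OS (3×2), PE[0][0]:
  after 0 — PE[0][0] acc=8, pass-E 2, pass-S 4
  after 1 — PE[0][0] acc=20, pass-E 6, pass-S 2
Under RS (3×2), PE[0][0]:
  after 0 — PE[0][0] acc=8, pass-E 8, pass-S 4
  after 1 — PE[0][0] acc=10, pass-E 10, pass-S 5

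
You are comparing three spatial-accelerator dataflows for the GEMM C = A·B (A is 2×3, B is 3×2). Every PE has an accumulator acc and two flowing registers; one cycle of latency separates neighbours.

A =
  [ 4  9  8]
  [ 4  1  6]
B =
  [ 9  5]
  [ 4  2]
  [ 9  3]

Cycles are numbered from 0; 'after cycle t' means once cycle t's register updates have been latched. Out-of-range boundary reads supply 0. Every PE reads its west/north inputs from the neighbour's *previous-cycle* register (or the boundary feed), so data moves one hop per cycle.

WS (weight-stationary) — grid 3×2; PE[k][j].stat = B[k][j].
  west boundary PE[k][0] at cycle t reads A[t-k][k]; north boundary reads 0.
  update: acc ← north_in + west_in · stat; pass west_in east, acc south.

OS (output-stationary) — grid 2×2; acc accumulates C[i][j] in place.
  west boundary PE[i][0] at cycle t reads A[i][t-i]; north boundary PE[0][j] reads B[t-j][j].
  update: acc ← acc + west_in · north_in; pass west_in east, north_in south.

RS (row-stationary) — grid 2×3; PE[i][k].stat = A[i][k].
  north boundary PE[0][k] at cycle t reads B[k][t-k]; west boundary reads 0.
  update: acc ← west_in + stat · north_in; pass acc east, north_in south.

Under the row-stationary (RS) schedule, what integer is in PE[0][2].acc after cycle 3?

RS (2×3). Following PE[0][2] plus its west/north inputs:
  after 0 — PE[0][1] acc=0, pass-E 0, pass-S 0
  after 0 — PE[0][2] acc=0, pass-E 0, pass-S 0
  after 1 — PE[0][1] acc=72, pass-E 72, pass-S 4
  after 1 — PE[0][2] acc=0, pass-E 0, pass-S 0
  after 2 — PE[0][1] acc=38, pass-E 38, pass-S 2
  after 2 — PE[0][2] acc=144, pass-E 144, pass-S 9
  after 3 — PE[0][1] acc=0, pass-E 0, pass-S 0
  after 3 — PE[0][2] acc=62, pass-E 62, pass-S 3

PE[0][2].acc = 62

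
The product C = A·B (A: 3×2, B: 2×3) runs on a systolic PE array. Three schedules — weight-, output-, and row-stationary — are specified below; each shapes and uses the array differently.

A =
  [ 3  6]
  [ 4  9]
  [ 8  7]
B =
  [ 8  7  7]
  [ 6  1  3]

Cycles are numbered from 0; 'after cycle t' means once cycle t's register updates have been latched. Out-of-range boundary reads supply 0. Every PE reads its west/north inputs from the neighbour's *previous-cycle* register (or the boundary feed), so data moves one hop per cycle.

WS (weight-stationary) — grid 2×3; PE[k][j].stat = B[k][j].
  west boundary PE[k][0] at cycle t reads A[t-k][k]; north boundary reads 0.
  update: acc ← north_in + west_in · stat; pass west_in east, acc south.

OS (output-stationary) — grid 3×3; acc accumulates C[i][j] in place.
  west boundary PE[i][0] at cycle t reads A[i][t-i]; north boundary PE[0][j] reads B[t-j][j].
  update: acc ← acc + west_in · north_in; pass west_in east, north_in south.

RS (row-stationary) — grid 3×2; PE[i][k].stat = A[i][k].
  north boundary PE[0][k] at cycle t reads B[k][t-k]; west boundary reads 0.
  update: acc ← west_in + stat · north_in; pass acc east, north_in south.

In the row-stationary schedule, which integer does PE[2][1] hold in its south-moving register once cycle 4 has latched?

register = 1

Tracing RS — 3×2 array, target PE[2][1]:
  cycle 0: PE[1][1] → acc 0, east 0, south 0
  cycle 0: PE[2][0] → acc 0, east 0, south 0
  cycle 0: PE[2][1] → acc 0, east 0, south 0
  cycle 1: PE[1][1] → acc 0, east 0, south 0
  cycle 1: PE[2][0] → acc 0, east 0, south 0
  cycle 1: PE[2][1] → acc 0, east 0, south 0
  cycle 2: PE[1][1] → acc 86, east 86, south 6
  cycle 2: PE[2][0] → acc 64, east 64, south 8
  cycle 2: PE[2][1] → acc 0, east 0, south 0
  cycle 3: PE[1][1] → acc 37, east 37, south 1
  cycle 3: PE[2][0] → acc 56, east 56, south 7
  cycle 3: PE[2][1] → acc 106, east 106, south 6
  cycle 4: PE[1][1] → acc 55, east 55, south 3
  cycle 4: PE[2][0] → acc 56, east 56, south 7
  cycle 4: PE[2][1] → acc 63, east 63, south 1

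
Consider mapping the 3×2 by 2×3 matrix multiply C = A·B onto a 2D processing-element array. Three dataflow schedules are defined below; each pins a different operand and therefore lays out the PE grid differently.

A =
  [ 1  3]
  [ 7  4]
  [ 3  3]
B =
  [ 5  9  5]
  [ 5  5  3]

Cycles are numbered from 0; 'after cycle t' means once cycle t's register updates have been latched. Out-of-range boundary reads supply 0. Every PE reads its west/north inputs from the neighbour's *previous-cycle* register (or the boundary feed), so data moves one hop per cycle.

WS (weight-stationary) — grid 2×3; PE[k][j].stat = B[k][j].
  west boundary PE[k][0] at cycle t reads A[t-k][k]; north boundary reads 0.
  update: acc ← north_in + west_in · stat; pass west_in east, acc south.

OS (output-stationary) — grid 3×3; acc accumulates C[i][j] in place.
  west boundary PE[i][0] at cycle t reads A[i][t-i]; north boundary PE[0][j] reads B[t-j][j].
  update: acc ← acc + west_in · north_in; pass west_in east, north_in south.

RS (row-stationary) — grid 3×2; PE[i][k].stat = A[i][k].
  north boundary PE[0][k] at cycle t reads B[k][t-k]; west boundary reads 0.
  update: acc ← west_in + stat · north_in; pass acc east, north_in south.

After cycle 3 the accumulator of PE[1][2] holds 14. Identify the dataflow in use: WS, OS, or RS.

WS [2×3] PE[1][2] across cycles:
  after 0 — PE[1][2] acc=0, pass-E 0, pass-S 0
  after 1 — PE[1][2] acc=0, pass-E 0, pass-S 0
  after 2 — PE[1][2] acc=0, pass-E 0, pass-S 0
  after 3 — PE[1][2] acc=14, pass-E 3, pass-S 14
OS [3×3] PE[1][2] across cycles:
  after 0 — PE[1][2] acc=0, pass-E 0, pass-S 0
  after 1 — PE[1][2] acc=0, pass-E 0, pass-S 0
  after 2 — PE[1][2] acc=0, pass-E 0, pass-S 0
  after 3 — PE[1][2] acc=35, pass-E 7, pass-S 5
RS: PE[1][2] is outside its 3×2 grid.

dataflow = WS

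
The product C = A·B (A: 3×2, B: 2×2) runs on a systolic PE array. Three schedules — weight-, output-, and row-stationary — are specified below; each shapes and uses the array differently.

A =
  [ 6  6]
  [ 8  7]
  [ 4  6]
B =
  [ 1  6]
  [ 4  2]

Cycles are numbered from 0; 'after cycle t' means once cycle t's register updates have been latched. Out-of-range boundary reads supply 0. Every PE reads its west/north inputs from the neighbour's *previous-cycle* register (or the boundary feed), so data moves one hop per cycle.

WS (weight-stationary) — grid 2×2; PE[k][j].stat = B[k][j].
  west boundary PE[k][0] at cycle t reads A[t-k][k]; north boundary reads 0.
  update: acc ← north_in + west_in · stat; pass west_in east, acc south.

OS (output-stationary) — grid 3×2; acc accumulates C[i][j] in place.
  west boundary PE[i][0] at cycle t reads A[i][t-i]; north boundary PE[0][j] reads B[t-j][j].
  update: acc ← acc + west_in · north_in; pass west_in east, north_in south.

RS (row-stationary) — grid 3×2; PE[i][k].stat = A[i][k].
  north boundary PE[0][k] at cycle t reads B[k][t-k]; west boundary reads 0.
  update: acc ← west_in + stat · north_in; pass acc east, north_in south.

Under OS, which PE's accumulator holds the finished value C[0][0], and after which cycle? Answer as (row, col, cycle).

Under OS, C[0][0] lands at PE[0][0]:
  @0  [0,0]  acc 6  |  →6  ↓1
  @1  [0,0]  acc 30  |  →6  ↓4

(row, col, cycle) = (0, 0, 1)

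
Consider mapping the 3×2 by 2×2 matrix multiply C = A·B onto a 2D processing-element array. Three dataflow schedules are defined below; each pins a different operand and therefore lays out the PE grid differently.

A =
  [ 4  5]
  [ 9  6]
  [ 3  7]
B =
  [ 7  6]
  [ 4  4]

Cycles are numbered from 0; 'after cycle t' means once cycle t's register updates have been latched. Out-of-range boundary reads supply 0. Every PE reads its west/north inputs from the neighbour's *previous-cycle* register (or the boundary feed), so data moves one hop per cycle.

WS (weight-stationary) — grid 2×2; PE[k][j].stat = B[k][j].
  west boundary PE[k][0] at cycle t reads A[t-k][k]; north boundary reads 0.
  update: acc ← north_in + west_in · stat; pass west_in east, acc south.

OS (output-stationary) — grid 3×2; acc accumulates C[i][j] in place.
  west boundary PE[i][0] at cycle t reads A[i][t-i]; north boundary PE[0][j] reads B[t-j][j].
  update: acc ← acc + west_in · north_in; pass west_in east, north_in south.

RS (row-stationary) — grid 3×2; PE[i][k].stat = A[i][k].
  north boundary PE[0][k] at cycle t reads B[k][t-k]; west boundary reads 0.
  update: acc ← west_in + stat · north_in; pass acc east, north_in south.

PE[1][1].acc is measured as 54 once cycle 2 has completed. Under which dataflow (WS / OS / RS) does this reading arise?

dataflow = OS

Under WS (2×2), PE[1][1]:
  0: (1,1).acc=0  regs=<0,0>
  1: (1,1).acc=0  regs=<0,0>
  2: (1,1).acc=44  regs=<5,44>
Under OS (3×2), PE[1][1]:
  0: (1,1).acc=0  regs=<0,0>
  1: (1,1).acc=0  regs=<0,0>
  2: (1,1).acc=54  regs=<9,6>
Under RS (3×2), PE[1][1]:
  0: (1,1).acc=0  regs=<0,0>
  1: (1,1).acc=0  regs=<0,0>
  2: (1,1).acc=87  regs=<87,4>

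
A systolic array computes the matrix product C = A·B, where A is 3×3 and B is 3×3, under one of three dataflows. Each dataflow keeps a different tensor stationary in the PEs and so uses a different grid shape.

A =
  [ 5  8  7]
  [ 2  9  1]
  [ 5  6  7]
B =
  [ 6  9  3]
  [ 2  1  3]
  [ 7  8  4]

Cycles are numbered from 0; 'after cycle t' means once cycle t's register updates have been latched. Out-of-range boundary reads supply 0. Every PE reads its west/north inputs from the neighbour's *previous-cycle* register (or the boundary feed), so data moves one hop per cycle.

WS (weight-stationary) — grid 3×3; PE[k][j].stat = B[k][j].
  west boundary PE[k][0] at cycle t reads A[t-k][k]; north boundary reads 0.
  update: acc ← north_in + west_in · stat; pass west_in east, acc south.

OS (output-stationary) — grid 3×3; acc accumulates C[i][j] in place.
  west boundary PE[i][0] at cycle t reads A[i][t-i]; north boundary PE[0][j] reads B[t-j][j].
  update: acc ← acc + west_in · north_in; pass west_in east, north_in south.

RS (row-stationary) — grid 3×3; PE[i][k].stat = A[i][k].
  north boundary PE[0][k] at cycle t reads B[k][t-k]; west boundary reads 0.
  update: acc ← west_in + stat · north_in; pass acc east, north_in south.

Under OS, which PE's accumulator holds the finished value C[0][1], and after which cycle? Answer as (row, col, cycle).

(row, col, cycle) = (0, 1, 3)

OS: C[0][1] accumulates in PE[0][1]:
  @0  [0,1]  acc 0  |  →0  ↓0
  @1  [0,1]  acc 45  |  →5  ↓9
  @2  [0,1]  acc 53  |  →8  ↓1
  @3  [0,1]  acc 109  |  →7  ↓8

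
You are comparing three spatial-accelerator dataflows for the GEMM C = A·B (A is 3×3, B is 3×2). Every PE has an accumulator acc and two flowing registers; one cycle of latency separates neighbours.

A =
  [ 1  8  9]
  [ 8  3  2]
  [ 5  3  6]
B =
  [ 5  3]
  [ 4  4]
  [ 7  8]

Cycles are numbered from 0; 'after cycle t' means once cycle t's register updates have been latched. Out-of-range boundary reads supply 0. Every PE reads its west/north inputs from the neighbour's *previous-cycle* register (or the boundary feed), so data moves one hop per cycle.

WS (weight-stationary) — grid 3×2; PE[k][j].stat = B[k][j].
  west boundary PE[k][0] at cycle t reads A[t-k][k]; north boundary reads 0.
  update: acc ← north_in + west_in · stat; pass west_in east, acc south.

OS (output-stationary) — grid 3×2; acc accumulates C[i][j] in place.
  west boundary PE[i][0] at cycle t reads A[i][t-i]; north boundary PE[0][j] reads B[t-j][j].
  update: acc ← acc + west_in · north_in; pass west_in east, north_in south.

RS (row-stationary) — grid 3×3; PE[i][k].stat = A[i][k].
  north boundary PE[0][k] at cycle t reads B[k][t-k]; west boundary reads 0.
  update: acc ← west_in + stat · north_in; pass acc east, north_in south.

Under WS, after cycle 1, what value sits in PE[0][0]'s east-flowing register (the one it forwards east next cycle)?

WS 3×2: PE[0][0] cycle-by-cycle (with neighbour feeds):
  [0] (0,0) acc=5 (h:1 v:5)
  [1] (0,0) acc=40 (h:8 v:40)

register = 8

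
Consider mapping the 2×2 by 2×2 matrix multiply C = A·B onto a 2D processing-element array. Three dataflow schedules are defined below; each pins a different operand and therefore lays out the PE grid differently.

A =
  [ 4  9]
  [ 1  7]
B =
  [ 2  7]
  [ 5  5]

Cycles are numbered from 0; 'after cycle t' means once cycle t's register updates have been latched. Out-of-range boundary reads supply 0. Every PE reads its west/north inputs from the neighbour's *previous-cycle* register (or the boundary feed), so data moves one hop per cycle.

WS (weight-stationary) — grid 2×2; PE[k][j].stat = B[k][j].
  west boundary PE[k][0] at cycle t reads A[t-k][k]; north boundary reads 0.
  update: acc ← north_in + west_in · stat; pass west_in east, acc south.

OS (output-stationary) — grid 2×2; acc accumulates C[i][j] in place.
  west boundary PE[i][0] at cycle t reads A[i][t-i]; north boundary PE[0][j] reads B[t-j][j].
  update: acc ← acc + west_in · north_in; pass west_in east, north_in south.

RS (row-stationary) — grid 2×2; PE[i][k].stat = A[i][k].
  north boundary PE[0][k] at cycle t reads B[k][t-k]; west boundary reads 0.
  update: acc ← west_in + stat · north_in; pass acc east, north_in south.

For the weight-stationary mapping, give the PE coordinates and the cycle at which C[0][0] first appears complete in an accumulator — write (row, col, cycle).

WS: C[0][0] accumulates in PE[1][0]:
  cycle 0: PE[1][0] → acc 0, east 0, south 0
  cycle 1: PE[1][0] → acc 53, east 9, south 53

(row, col, cycle) = (1, 0, 1)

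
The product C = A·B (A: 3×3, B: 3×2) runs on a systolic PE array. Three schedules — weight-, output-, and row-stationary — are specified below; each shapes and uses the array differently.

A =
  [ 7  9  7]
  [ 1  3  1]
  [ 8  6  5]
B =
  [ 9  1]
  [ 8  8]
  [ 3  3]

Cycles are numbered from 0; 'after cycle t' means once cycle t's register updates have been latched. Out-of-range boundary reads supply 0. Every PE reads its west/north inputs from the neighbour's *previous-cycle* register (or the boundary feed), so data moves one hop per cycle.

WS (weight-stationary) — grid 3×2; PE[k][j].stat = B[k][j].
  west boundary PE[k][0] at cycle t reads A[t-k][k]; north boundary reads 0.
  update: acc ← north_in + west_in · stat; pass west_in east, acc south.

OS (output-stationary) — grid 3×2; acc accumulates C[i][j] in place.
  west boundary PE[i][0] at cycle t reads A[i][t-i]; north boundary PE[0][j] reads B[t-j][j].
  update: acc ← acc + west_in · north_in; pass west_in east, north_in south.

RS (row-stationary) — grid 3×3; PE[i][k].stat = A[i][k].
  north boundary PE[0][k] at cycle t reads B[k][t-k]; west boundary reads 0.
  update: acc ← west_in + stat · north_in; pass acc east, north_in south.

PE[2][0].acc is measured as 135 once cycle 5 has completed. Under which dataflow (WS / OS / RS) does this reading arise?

Under WS (3×2), PE[2][0]:
  0: (2,0).acc=0  regs=<0,0>
  1: (2,0).acc=0  regs=<0,0>
  2: (2,0).acc=156  regs=<7,156>
  3: (2,0).acc=36  regs=<1,36>
  4: (2,0).acc=135  regs=<5,135>
  5: (2,0).acc=0  regs=<0,0>
Under OS (3×2), PE[2][0]:
  0: (2,0).acc=0  regs=<0,0>
  1: (2,0).acc=0  regs=<0,0>
  2: (2,0).acc=72  regs=<8,9>
  3: (2,0).acc=120  regs=<6,8>
  4: (2,0).acc=135  regs=<5,3>
  5: (2,0).acc=135  regs=<0,0>
Under RS (3×3), PE[2][0]:
  0: (2,0).acc=0  regs=<0,0>
  1: (2,0).acc=0  regs=<0,0>
  2: (2,0).acc=72  regs=<72,9>
  3: (2,0).acc=8  regs=<8,1>
  4: (2,0).acc=0  regs=<0,0>
  5: (2,0).acc=0  regs=<0,0>

dataflow = OS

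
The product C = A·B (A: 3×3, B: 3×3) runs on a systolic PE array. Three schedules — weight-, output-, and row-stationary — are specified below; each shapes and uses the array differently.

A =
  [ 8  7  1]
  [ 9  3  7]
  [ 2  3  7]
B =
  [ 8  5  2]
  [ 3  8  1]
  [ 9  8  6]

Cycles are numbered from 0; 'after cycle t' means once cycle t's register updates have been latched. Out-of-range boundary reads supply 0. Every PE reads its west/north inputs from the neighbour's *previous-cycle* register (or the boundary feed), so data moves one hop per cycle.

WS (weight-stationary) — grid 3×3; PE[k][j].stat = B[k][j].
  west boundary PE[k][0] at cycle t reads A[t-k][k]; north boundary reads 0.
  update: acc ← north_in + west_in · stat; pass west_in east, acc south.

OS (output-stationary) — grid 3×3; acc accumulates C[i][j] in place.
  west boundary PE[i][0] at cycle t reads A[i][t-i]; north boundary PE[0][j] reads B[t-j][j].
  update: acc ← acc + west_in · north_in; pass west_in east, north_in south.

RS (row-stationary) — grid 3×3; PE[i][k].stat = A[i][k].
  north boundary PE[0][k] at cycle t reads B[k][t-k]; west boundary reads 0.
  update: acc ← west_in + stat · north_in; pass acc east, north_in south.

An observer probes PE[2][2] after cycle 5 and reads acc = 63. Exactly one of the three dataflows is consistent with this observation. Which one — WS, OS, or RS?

dataflow = WS

— WS: 3×3; PE[2][2] trace:
  cycle 0: PE[2][2] → acc 0, east 0, south 0
  cycle 1: PE[2][2] → acc 0, east 0, south 0
  cycle 2: PE[2][2] → acc 0, east 0, south 0
  cycle 3: PE[2][2] → acc 0, east 0, south 0
  cycle 4: PE[2][2] → acc 29, east 1, south 29
  cycle 5: PE[2][2] → acc 63, east 7, south 63
— OS: 3×3; PE[2][2] trace:
  cycle 0: PE[2][2] → acc 0, east 0, south 0
  cycle 1: PE[2][2] → acc 0, east 0, south 0
  cycle 2: PE[2][2] → acc 0, east 0, south 0
  cycle 3: PE[2][2] → acc 0, east 0, south 0
  cycle 4: PE[2][2] → acc 4, east 2, south 2
  cycle 5: PE[2][2] → acc 7, east 3, south 1
— RS: 3×3; PE[2][2] trace:
  cycle 0: PE[2][2] → acc 0, east 0, south 0
  cycle 1: PE[2][2] → acc 0, east 0, south 0
  cycle 2: PE[2][2] → acc 0, east 0, south 0
  cycle 3: PE[2][2] → acc 0, east 0, south 0
  cycle 4: PE[2][2] → acc 88, east 88, south 9
  cycle 5: PE[2][2] → acc 90, east 90, south 8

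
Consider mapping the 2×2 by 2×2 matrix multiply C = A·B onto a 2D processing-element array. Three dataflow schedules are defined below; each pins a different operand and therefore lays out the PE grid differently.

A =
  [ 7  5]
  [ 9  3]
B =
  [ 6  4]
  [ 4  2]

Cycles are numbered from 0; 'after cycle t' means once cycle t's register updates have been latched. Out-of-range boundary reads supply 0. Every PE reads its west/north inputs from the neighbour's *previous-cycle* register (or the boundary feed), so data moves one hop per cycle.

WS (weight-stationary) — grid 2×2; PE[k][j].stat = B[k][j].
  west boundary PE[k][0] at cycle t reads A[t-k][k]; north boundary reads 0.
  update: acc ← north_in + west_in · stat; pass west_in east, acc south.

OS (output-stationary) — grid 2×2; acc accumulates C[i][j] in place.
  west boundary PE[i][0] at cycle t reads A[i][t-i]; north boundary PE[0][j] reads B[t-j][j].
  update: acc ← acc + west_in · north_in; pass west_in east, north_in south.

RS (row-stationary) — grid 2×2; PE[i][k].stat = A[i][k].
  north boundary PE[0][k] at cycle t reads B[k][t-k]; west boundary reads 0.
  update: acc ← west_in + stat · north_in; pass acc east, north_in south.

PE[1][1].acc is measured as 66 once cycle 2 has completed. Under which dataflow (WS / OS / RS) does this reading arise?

dataflow = RS

Under WS (2×2), PE[1][1]:
  [0] (1,1) acc=0 (h:0 v:0)
  [1] (1,1) acc=0 (h:0 v:0)
  [2] (1,1) acc=38 (h:5 v:38)
Under OS (2×2), PE[1][1]:
  [0] (1,1) acc=0 (h:0 v:0)
  [1] (1,1) acc=0 (h:0 v:0)
  [2] (1,1) acc=36 (h:9 v:4)
Under RS (2×2), PE[1][1]:
  [0] (1,1) acc=0 (h:0 v:0)
  [1] (1,1) acc=0 (h:0 v:0)
  [2] (1,1) acc=66 (h:66 v:4)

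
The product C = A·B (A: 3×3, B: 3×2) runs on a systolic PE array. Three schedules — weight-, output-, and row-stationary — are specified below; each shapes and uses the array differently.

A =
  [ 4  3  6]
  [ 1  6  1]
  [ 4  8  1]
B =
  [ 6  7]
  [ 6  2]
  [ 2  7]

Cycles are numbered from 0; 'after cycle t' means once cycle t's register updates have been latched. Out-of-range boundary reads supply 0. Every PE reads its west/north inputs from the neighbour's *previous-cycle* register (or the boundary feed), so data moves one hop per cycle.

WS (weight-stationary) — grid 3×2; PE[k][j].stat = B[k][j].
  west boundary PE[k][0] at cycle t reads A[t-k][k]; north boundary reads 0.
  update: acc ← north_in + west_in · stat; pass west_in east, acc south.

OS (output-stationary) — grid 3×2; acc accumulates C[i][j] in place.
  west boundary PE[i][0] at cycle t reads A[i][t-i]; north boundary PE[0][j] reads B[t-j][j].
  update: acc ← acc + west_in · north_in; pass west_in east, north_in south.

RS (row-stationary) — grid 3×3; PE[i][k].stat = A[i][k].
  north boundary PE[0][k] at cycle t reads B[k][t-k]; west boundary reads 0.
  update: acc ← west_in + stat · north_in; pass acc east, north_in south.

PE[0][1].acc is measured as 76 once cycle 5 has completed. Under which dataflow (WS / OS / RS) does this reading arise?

dataflow = OS

WS (3×2 grid), PE[0][1]:
  t=0 PE[0][1]: acc=0 h=0 v=0
  t=1 PE[0][1]: acc=28 h=4 v=28
  t=2 PE[0][1]: acc=7 h=1 v=7
  t=3 PE[0][1]: acc=28 h=4 v=28
  t=4 PE[0][1]: acc=0 h=0 v=0
  t=5 PE[0][1]: acc=0 h=0 v=0
OS (3×2 grid), PE[0][1]:
  t=0 PE[0][1]: acc=0 h=0 v=0
  t=1 PE[0][1]: acc=28 h=4 v=7
  t=2 PE[0][1]: acc=34 h=3 v=2
  t=3 PE[0][1]: acc=76 h=6 v=7
  t=4 PE[0][1]: acc=76 h=0 v=0
  t=5 PE[0][1]: acc=76 h=0 v=0
RS (3×3 grid), PE[0][1]:
  t=0 PE[0][1]: acc=0 h=0 v=0
  t=1 PE[0][1]: acc=42 h=42 v=6
  t=2 PE[0][1]: acc=34 h=34 v=2
  t=3 PE[0][1]: acc=0 h=0 v=0
  t=4 PE[0][1]: acc=0 h=0 v=0
  t=5 PE[0][1]: acc=0 h=0 v=0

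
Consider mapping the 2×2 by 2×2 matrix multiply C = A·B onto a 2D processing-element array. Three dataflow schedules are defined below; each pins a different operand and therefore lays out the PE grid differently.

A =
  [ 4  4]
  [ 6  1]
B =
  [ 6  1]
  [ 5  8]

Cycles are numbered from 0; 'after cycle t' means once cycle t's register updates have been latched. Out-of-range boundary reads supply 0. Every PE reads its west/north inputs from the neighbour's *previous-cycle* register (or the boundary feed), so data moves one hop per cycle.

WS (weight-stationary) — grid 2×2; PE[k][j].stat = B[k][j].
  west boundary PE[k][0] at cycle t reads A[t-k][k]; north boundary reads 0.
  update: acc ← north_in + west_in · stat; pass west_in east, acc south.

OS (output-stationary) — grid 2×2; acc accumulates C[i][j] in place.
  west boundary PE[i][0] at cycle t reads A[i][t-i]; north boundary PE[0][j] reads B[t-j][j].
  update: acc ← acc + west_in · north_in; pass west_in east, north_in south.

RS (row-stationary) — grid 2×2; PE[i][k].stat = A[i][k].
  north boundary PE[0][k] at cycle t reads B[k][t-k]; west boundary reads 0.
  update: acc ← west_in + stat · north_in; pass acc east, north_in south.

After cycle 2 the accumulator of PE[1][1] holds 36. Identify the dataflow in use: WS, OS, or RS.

dataflow = WS

WS [2×2] PE[1][1] across cycles:
  0: (1,1).acc=0  regs=<0,0>
  1: (1,1).acc=0  regs=<0,0>
  2: (1,1).acc=36  regs=<4,36>
OS [2×2] PE[1][1] across cycles:
  0: (1,1).acc=0  regs=<0,0>
  1: (1,1).acc=0  regs=<0,0>
  2: (1,1).acc=6  regs=<6,1>
RS [2×2] PE[1][1] across cycles:
  0: (1,1).acc=0  regs=<0,0>
  1: (1,1).acc=0  regs=<0,0>
  2: (1,1).acc=41  regs=<41,5>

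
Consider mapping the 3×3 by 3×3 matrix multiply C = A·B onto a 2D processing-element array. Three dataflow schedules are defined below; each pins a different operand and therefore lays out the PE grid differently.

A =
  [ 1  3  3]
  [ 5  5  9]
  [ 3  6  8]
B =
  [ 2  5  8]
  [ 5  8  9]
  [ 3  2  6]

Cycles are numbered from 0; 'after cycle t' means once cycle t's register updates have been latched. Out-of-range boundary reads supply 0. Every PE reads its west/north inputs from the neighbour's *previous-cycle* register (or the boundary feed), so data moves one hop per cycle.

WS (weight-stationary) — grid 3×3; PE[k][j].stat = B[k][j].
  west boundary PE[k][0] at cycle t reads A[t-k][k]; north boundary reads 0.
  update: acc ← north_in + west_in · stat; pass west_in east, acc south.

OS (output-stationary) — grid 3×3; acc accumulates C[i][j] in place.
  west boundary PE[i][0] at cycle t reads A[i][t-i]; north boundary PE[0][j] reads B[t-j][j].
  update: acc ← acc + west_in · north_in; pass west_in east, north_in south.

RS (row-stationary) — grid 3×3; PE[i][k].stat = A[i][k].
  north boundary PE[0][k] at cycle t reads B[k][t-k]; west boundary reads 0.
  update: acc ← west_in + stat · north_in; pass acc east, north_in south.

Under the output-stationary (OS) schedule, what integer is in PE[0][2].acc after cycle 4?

OS 3×3: PE[0][2] cycle-by-cycle (with neighbour feeds):
  [0] (0,1) acc=0 (h:0 v:0)
  [0] (0,2) acc=0 (h:0 v:0)
  [1] (0,1) acc=5 (h:1 v:5)
  [1] (0,2) acc=0 (h:0 v:0)
  [2] (0,1) acc=29 (h:3 v:8)
  [2] (0,2) acc=8 (h:1 v:8)
  [3] (0,1) acc=35 (h:3 v:2)
  [3] (0,2) acc=35 (h:3 v:9)
  [4] (0,1) acc=35 (h:0 v:0)
  [4] (0,2) acc=53 (h:3 v:6)

PE[0][2].acc = 53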